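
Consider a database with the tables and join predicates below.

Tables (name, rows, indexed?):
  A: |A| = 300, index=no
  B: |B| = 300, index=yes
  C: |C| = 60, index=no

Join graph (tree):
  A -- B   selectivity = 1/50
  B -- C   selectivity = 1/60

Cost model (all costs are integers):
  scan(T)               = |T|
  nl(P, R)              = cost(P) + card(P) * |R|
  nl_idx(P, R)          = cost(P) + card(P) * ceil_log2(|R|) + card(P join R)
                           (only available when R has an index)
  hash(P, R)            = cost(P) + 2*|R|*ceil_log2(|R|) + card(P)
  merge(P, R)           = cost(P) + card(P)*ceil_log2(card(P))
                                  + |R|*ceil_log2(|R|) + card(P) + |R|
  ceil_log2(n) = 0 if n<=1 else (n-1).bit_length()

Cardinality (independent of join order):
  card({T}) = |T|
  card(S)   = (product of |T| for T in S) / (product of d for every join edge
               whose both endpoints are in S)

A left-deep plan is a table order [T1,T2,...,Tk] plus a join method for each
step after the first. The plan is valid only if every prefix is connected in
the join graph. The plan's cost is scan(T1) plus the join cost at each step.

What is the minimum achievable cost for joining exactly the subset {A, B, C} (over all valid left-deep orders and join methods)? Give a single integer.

Selinger DP over subsets of {A,B,C}:
  {A}: scan cost=300, card=300
  {B}: scan cost=300, card=300
  {C}: scan cost=60, card=60
  {AB}: card=1800; try (B,nl_idx)→4800, (B,hash)→6000, (A,hash)→6000, (B,merge)→6300, (A,merge)→6300, (B,nl)→90300 …(+1); best=4800 via (B,nl_idx)
  {BC}: card=300; try (B,nl_idx)→900, (C,hash)→1320, (B,merge)→3480, (C,merge)→3720, (B,hash)→5520, (B,nl)→18060 …(+1); best=900 via (B,nl_idx)
  {ABC}: card=1800; try (A,hash)→6600, (A,merge)→6900, (C,hash)→7320, (C,merge)→26820, (A,nl)→90900, (C,nl)→112800; best=6600 via (A,hash)

6600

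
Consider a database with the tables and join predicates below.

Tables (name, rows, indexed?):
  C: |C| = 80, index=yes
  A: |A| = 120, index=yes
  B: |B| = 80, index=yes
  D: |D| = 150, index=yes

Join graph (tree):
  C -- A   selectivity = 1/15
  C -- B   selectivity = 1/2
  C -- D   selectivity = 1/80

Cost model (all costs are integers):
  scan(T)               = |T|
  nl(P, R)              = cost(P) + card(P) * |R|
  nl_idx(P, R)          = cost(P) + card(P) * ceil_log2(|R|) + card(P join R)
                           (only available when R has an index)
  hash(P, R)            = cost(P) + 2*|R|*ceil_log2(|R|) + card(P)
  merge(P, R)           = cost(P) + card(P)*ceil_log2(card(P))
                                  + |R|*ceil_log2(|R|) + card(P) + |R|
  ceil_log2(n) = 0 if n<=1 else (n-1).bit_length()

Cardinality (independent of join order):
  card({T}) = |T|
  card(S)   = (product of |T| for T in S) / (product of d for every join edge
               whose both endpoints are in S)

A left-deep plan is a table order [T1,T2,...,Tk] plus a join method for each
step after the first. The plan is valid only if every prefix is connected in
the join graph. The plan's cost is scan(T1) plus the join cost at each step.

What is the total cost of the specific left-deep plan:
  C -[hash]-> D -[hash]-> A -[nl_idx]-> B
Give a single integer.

step 1: scan C: cost=80, card=80
step 2: join D via hash
    card(P join D) = 80*150/(80) = 150
    cost = 80 + 2*150*8 + 80 = 2560
step 3: join A via hash
    card(P join A) = 150*120/(15) = 1200
    cost = 2560 + 2*120*7 + 150 = 4390
step 4: join B via nl_idx
    card(P join B) = 1200*80/(2) = 48000
    cost = 4390 + 1200*7 + 48000 = 60790

60790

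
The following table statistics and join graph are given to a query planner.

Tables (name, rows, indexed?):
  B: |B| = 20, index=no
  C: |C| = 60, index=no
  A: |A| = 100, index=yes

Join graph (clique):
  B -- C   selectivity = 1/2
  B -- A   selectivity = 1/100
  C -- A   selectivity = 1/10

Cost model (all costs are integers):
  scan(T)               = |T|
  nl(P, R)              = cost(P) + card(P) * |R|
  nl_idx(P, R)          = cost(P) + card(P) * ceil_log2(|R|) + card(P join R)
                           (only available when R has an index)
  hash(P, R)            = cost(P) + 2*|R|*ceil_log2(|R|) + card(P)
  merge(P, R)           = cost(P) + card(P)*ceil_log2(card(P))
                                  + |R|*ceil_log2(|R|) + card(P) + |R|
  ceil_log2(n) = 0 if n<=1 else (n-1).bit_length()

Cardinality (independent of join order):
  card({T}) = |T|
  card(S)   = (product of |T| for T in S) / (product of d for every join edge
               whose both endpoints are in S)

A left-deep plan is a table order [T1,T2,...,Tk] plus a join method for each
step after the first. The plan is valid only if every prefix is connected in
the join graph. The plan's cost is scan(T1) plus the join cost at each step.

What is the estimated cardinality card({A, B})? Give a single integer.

Tables in S: A(100), B(20)
Edges inside S: B-A(d=100)
numerator = 100 * 20 = 2000
denominator = 100 = 100
card(S) = 2000 / 100 = 20

20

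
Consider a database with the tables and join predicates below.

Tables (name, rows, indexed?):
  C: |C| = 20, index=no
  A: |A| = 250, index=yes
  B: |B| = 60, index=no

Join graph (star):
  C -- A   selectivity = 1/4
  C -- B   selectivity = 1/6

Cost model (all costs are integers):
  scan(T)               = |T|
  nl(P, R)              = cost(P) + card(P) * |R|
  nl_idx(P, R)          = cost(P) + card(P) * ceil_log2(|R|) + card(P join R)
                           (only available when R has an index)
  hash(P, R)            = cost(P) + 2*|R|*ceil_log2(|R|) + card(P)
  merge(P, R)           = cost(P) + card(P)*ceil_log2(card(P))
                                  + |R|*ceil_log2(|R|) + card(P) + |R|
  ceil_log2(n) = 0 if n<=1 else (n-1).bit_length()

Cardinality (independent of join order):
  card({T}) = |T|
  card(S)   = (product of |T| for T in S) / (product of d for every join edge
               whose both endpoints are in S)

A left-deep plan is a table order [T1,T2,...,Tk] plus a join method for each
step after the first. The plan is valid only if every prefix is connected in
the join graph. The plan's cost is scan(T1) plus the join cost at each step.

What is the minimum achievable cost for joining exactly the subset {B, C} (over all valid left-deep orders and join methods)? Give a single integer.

320

Selinger DP over subsets of {B,C}:
  {C}: scan cost=20, card=20
  {B}: scan cost=60, card=60
  {BC}: card=200; try (C,hash)→320, (B,merge)→560, (C,merge)→600, (B,hash)→760, (B,nl)→1220, (C,nl)→1260; best=320 via (C,hash)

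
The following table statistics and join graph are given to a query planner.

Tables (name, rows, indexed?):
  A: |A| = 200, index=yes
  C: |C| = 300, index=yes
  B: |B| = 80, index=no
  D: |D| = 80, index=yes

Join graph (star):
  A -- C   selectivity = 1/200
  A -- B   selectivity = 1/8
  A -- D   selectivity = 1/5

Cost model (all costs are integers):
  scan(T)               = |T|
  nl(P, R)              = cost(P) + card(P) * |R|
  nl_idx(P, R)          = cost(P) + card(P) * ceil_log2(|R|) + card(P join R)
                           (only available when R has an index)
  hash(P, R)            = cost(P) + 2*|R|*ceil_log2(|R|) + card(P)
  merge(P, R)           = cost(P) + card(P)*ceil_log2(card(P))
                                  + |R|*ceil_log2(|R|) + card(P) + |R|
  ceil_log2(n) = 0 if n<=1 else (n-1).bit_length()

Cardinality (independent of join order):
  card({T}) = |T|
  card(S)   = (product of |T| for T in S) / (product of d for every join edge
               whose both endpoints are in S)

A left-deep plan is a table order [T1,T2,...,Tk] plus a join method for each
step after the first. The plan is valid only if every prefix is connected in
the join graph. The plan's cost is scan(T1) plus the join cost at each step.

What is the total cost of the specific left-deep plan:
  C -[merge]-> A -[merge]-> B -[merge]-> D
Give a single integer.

step 1: scan C: cost=300, card=300
step 2: join A via merge
    card(P join A) = 300*200/(200) = 300
    cost = 300 + 300*9 + 200*8 + 300 + 200 = 5100
step 3: join B via merge
    card(P join B) = 300*80/(8) = 3000
    cost = 5100 + 300*9 + 80*7 + 300 + 80 = 8740
step 4: join D via merge
    card(P join D) = 3000*80/(5) = 48000
    cost = 8740 + 3000*12 + 80*7 + 3000 + 80 = 48380

48380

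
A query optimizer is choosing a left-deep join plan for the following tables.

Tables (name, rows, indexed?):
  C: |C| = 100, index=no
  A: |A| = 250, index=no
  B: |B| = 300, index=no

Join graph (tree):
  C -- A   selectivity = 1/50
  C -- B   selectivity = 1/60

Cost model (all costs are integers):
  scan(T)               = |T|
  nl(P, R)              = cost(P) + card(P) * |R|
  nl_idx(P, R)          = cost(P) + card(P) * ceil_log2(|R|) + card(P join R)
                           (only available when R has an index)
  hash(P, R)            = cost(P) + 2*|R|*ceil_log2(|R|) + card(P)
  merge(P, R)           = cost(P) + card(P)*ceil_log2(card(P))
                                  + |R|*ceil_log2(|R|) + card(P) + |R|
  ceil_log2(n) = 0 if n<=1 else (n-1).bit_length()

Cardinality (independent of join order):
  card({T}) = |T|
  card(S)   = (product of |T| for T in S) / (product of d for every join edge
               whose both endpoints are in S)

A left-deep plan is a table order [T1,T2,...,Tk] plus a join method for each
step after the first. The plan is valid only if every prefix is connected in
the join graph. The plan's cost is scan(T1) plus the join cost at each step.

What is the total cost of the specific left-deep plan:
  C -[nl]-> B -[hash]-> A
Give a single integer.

34600

step 1: scan C: cost=100, card=100
step 2: join B via nl
    card(P join B) = 100*300/(60) = 500
    cost = 100 + 100*300 = 30100
step 3: join A via hash
    card(P join A) = 500*250/(50) = 2500
    cost = 30100 + 2*250*8 + 500 = 34600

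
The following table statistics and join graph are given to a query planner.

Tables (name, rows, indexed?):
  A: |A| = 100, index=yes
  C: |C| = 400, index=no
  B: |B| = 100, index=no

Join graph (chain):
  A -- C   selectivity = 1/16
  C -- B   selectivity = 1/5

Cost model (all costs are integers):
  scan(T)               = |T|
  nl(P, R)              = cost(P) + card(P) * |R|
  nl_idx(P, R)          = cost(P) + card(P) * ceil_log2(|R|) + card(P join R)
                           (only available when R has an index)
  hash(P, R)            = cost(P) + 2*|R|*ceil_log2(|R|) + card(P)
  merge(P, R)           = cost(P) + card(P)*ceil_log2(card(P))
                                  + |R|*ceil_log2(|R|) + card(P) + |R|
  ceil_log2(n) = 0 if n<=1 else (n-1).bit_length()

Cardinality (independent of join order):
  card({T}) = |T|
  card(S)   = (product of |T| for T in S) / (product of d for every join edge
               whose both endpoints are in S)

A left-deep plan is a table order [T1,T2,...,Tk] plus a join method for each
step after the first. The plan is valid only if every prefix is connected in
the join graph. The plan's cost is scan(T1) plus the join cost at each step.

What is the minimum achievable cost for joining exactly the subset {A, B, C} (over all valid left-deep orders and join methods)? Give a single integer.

6100

Selinger DP over subsets of {A,B,C}:
  {A}: scan cost=100, card=100
  {C}: scan cost=400, card=400
  {B}: scan cost=100, card=100
  {AC}: card=2500; try (A,hash)→2200, (C,merge)→4900, (A,merge)→5200, (A,nl_idx)→5700, (C,hash)→7400, (C,nl)→40100 …(+1); best=2200 via (A,hash)
  {BC}: card=8000; try (B,hash)→2200, (C,merge)→4900, (B,merge)→5200, (C,hash)→7400, (C,nl)→40100, (B,nl)→40400; best=2200 via (B,hash)
  {ABC}: card=50000; try (B,hash)→6100, (A,hash)→11600, (B,merge)→35500, (A,nl_idx)→108200, (A,merge)→115000, (B,nl)→252200 …(+1); best=6100 via (B,hash)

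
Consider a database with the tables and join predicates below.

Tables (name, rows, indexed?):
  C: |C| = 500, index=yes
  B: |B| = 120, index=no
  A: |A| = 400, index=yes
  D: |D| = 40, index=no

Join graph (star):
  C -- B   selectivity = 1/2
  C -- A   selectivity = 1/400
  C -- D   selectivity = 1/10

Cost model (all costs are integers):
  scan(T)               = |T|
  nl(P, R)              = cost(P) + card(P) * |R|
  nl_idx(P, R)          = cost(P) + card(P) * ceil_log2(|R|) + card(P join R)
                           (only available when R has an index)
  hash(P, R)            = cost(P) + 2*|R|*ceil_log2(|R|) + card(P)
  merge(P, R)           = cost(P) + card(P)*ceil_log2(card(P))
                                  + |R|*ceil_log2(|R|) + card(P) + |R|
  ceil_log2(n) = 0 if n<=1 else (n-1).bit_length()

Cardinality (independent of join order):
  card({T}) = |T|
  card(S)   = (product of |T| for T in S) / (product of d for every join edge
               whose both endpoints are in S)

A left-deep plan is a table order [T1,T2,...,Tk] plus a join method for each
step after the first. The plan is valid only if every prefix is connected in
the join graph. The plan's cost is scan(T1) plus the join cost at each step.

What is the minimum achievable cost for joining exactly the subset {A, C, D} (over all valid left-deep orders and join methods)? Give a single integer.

5480

Selinger DP over subsets of {A,C,D}:
  {C}: scan cost=500, card=500
  {A}: scan cost=400, card=400
  {D}: scan cost=40, card=40
  {AC}: card=500; try (C,nl_idx)→4500, (A,nl_idx)→5500, (A,hash)→8200, (C,merge)→9400, (A,merge)→9500, (C,hash)→9800 …(+2); best=4500 via (C,nl_idx)
  {CD}: card=2000; try (D,hash)→1480, (C,nl_idx)→2400, (C,merge)→5320, (D,merge)→5780, (C,hash)→9080, (C,nl)→20040 …(+1); best=1480 via (D,hash)
  {ACD}: card=2000; try (D,hash)→5480, (D,merge)→9780, (A,hash)→10680, (A,nl_idx)→21480, (D,nl)→24500, (A,merge)→29480 …(+1); best=5480 via (D,hash)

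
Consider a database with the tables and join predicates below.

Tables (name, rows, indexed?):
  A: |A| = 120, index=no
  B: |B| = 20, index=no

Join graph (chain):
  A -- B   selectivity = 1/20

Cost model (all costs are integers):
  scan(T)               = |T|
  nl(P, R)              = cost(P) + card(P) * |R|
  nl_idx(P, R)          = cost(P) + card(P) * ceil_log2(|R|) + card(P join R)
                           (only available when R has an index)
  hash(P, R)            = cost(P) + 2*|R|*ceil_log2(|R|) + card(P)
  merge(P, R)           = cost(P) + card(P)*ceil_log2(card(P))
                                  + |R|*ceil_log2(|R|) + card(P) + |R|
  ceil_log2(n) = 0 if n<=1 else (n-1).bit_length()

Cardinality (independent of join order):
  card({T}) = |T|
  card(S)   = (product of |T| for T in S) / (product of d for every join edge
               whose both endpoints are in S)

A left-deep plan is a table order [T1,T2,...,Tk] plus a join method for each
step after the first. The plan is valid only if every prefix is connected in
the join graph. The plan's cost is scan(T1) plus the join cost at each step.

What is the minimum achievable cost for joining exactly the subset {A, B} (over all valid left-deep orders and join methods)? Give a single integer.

Selinger DP over subsets of {A,B}:
  {A}: scan cost=120, card=120
  {B}: scan cost=20, card=20
  {AB}: card=120; try (B,hash)→440, (A,merge)→1100, (B,merge)→1200, (A,hash)→1720, (A,nl)→2420, (B,nl)→2520; best=440 via (B,hash)

440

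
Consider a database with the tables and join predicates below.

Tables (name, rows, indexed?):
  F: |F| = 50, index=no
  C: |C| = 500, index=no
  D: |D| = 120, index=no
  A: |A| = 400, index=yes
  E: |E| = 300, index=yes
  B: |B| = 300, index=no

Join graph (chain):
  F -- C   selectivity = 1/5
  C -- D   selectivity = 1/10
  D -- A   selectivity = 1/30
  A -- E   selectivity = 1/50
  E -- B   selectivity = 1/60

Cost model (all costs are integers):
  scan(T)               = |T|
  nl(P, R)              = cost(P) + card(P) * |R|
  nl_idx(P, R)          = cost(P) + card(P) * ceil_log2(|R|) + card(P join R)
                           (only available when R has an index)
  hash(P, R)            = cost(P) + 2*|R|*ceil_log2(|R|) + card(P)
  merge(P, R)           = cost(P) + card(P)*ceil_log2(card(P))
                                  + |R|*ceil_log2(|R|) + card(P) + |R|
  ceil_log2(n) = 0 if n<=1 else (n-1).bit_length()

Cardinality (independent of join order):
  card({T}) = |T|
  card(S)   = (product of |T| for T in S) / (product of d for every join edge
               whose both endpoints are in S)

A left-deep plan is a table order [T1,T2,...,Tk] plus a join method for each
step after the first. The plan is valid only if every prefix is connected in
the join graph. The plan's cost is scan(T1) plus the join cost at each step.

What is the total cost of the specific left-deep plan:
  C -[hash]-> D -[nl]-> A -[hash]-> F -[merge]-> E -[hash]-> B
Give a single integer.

24091680

step 1: scan C: cost=500, card=500
step 2: join D via hash
    card(P join D) = 500*120/(10) = 6000
    cost = 500 + 2*120*7 + 500 = 2680
step 3: join A via nl
    card(P join A) = 6000*400/(30) = 80000
    cost = 2680 + 6000*400 = 2402680
step 4: join F via hash
    card(P join F) = 80000*50/(5) = 800000
    cost = 2402680 + 2*50*6 + 80000 = 2483280
step 5: join E via merge
    card(P join E) = 800000*300/(50) = 4800000
    cost = 2483280 + 800000*20 + 300*9 + 800000 + 300 = 19286280
step 6: join B via hash
    card(P join B) = 4800000*300/(60) = 24000000
    cost = 19286280 + 2*300*9 + 4800000 = 24091680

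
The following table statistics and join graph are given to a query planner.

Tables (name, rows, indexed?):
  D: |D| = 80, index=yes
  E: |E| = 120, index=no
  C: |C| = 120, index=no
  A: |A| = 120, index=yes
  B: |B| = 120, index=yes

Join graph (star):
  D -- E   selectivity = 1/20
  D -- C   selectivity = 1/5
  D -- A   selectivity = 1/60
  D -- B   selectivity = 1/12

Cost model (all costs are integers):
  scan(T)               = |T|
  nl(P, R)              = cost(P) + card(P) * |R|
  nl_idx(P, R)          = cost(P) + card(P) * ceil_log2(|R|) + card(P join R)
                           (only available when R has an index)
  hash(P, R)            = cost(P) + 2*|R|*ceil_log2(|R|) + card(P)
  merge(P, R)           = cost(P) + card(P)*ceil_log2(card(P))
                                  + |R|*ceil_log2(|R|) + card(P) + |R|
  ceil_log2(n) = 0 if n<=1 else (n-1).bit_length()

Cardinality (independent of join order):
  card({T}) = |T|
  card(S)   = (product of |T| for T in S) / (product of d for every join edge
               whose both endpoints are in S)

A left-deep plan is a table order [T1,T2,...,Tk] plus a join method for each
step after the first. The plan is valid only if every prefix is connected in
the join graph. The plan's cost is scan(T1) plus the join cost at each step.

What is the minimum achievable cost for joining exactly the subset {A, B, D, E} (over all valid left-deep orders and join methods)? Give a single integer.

5280

Selinger DP over subsets of {A,B,D,E}:
  {D}: scan cost=80, card=80
  {E}: scan cost=120, card=120
  {A}: scan cost=120, card=120
  {B}: scan cost=120, card=120
  {DE}: card=480; try (D,hash)→1360, (D,nl_idx)→1440, (E,merge)→1680, (D,merge)→1720, (E,hash)→1840, (E,nl)→9680 …(+1); best=1360 via (D,hash)
  {AD}: card=160; try (A,nl_idx)→800, (D,nl_idx)→1120, (D,hash)→1360, (A,merge)→1680, (D,merge)→1720, (A,hash)→1840 …(+2); best=800 via (A,nl_idx)
  {BD}: card=800; try (D,hash)→1360, (B,nl_idx)→1440, (B,merge)→1680, (D,merge)→1720, (D,nl_idx)→1760, (B,hash)→1840 …(+2); best=1360 via (D,hash)
  {ADE}: card=960; try (E,hash)→2640, (E,merge)→3200, (A,hash)→3520, (A,nl_idx)→5680, (A,merge)→7120, (E,nl)→20000 …(+1); best=2640 via (E,hash)
  {BDE}: card=4800; try (B,hash)→3520, (E,hash)→3840, (B,merge)→7120, (B,nl_idx)→9520, (E,merge)→11120, (B,nl)→58960 …(+1); best=3520 via (B,hash)
  {ABD}: card=1600; try (B,hash)→2640, (B,merge)→3200, (B,nl_idx)→3520, (A,hash)→3840, (A,nl_idx)→8560, (A,merge)→11120 …(+2); best=2640 via (B,hash)
  {ABDE}: card=9600; try (B,hash)→5280, (E,hash)→5920, (A,hash)→10000, (B,merge)→14160, (B,nl_idx)→18960, (E,merge)→22800 …(+5); best=5280 via (B,hash)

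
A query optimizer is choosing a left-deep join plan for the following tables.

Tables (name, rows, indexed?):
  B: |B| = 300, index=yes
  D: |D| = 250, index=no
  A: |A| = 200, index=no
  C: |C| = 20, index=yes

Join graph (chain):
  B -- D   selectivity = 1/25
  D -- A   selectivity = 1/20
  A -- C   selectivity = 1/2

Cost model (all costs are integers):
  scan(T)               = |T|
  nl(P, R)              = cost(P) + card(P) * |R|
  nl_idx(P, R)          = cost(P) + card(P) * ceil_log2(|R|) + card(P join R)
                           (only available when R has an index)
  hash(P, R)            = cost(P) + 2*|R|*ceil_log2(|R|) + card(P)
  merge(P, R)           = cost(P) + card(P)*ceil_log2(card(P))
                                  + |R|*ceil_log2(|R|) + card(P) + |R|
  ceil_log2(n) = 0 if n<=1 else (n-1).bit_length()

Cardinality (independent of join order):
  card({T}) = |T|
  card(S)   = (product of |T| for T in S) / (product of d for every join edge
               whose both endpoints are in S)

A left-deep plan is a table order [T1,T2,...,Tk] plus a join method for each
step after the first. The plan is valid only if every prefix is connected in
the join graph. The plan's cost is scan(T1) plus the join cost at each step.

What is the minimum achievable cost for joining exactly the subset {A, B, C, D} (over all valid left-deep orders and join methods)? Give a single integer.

36800

Selinger DP over subsets of {A,B,C,D}:
  {B}: scan cost=300, card=300
  {D}: scan cost=250, card=250
  {A}: scan cost=200, card=200
  {C}: scan cost=20, card=20
  {BD}: card=3000; try (D,hash)→4600, (B,merge)→5500, (B,nl_idx)→5500, (D,merge)→5550, (B,hash)→5900, (B,nl)→75250 …(+1); best=4600 via (D,hash)
  {AD}: card=2500; try (A,hash)→3700, (D,merge)→4250, (A,merge)→4300, (D,hash)→4400, (D,nl)→50200, (A,nl)→50250; best=3700 via (A,hash)
  {AC}: card=2000; try (C,hash)→600, (A,merge)→1940, (C,merge)→2120, (C,nl_idx)→3200, (A,hash)→3240, (A,nl)→4020 …(+1); best=600 via (C,hash)
  {ABD}: card=30000; try (A,hash)→10800, (B,hash)→11600, (B,merge)→39200, (A,merge)→45400, (B,nl_idx)→56200, (A,nl)→604600 …(+1); best=10800 via (A,hash)
  {ACD}: card=25000; try (C,hash)→6400, (D,hash)→6600, (D,merge)→26850, (C,merge)→36320, (C,nl_idx)→41200, (C,nl)→53700 …(+1); best=6400 via (C,hash)
  {ABCD}: card=300000; try (B,hash)→36800, (C,hash)→41000, (B,merge)→409400, (C,nl_idx)→460800, (C,merge)→490920, (B,nl_idx)→531400 …(+2); best=36800 via (B,hash)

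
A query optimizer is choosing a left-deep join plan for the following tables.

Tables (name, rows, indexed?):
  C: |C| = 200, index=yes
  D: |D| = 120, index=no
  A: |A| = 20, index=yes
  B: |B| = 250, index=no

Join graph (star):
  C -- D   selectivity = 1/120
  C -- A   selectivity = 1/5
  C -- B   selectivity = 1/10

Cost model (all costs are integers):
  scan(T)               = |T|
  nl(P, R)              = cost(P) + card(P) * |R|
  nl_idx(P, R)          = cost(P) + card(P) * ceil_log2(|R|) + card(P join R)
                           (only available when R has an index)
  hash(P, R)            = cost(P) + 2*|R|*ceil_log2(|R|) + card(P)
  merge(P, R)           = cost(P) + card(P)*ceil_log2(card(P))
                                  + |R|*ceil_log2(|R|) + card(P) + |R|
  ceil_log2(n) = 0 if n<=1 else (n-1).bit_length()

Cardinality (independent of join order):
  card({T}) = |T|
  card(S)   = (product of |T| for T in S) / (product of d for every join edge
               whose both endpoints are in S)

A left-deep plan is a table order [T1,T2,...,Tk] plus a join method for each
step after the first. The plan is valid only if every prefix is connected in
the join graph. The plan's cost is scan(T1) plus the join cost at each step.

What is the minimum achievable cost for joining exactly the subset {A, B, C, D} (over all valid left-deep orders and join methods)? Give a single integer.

Selinger DP over subsets of {A,B,C,D}:
  {C}: scan cost=200, card=200
  {D}: scan cost=120, card=120
  {A}: scan cost=20, card=20
  {B}: scan cost=250, card=250
  {CD}: card=200; try (C,nl_idx)→1280, (D,hash)→2080, (C,merge)→2880, (D,merge)→2960, (C,hash)→3440, (C,nl)→24120 …(+1); best=1280 via (C,nl_idx)
  {AC}: card=800; try (A,hash)→600, (C,nl_idx)→980, (C,merge)→1940, (A,nl_idx)→2000, (A,merge)→2120, (C,hash)→3240 …(+2); best=600 via (A,hash)
  {BC}: card=5000; try (C,hash)→3700, (B,merge)→4250, (C,merge)→4300, (B,hash)→4400, (C,nl_idx)→7250, (B,nl)→50200 …(+1); best=3700 via (C,hash)
  {ACD}: card=800; try (A,hash)→1680, (D,hash)→3080, (A,nl_idx)→3080, (A,merge)→3200, (A,nl)→5280, (D,merge)→10360 …(+1); best=1680 via (A,hash)
  {BCD}: card=5000; try (B,merge)→5330, (B,hash)→5480, (D,hash)→10380, (B,nl)→51280, (D,merge)→74660, (D,nl)→603700; best=5330 via (B,merge)
  {ABC}: card=20000; try (B,hash)→5400, (A,hash)→8900, (B,merge)→11650, (A,nl_idx)→48700, (A,merge)→73820, (A,nl)→103700 …(+1); best=5400 via (B,hash)
  {ABCD}: card=20000; try (B,hash)→6480, (A,hash)→10530, (B,merge)→12730, (D,hash)→27080, (A,nl_idx)→50330, (A,merge)→75450 …(+4); best=6480 via (B,hash)

6480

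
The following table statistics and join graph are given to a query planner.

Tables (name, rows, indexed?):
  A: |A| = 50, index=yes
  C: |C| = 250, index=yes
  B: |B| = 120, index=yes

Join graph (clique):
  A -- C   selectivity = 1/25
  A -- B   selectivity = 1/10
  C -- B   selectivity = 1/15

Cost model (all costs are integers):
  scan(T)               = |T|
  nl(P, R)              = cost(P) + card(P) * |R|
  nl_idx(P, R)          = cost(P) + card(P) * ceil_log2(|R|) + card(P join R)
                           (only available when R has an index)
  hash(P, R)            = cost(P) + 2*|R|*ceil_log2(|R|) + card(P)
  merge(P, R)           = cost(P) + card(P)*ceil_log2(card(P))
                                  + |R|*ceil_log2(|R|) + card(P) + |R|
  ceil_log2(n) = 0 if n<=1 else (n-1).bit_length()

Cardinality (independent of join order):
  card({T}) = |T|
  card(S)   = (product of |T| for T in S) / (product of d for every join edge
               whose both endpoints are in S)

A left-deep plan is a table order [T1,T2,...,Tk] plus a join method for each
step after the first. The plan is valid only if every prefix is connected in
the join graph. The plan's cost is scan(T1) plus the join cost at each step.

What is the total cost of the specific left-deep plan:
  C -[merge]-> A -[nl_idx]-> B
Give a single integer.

6750

step 1: scan C: cost=250, card=250
step 2: join A via merge
    card(P join A) = 250*50/(25) = 500
    cost = 250 + 250*8 + 50*6 + 250 + 50 = 2850
step 3: join B via nl_idx
    card(P join B) = 500*120/(10*15) = 400
    cost = 2850 + 500*7 + 400 = 6750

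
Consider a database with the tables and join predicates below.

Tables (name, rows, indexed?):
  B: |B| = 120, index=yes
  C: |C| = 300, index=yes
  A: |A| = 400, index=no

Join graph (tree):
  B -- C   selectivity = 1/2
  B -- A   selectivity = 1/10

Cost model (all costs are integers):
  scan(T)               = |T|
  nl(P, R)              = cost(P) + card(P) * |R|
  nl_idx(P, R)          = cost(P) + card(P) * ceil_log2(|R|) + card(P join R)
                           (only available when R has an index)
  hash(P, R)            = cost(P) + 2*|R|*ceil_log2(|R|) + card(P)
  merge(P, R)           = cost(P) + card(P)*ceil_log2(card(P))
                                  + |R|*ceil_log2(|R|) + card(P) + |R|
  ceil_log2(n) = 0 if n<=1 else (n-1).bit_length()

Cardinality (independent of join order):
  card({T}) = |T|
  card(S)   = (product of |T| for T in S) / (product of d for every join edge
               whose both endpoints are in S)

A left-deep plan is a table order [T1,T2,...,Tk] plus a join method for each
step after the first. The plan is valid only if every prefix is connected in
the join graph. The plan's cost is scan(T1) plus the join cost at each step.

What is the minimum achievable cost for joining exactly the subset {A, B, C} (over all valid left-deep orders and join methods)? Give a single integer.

12680

Selinger DP over subsets of {A,B,C}:
  {B}: scan cost=120, card=120
  {C}: scan cost=300, card=300
  {A}: scan cost=400, card=400
  {BC}: card=18000; try (B,hash)→2280, (C,merge)→4080, (B,merge)→4260, (C,hash)→5640, (C,nl_idx)→19200, (B,nl_idx)→20400 …(+2); best=2280 via (B,hash)
  {AB}: card=4800; try (B,hash)→2480, (A,merge)→5080, (B,merge)→5360, (A,hash)→7440, (B,nl_idx)→8000, (A,nl)→48120 …(+1); best=2480 via (B,hash)
  {ABC}: card=720000; try (C,hash)→12680, (A,hash)→27480, (C,merge)→72680, (A,merge)→294280, (C,nl_idx)→765680, (C,nl)→1442480 …(+1); best=12680 via (C,hash)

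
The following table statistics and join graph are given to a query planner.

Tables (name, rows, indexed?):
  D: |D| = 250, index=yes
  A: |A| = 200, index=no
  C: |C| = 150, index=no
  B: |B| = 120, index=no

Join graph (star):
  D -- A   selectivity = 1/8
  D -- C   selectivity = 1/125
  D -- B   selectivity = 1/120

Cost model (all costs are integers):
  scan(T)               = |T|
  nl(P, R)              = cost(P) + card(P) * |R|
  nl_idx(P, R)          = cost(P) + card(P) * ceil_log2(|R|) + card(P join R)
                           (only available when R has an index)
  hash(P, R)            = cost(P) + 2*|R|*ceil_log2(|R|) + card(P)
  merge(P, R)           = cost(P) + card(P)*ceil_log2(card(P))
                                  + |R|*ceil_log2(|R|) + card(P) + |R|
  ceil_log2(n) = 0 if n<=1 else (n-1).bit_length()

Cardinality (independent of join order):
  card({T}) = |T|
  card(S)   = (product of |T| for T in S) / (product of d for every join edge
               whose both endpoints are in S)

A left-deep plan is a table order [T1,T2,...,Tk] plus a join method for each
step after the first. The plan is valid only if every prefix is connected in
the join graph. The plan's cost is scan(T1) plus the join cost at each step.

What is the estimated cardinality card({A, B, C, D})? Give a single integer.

7500

Tables in S: A(200), B(120), C(150), D(250)
Edges inside S: D-A(d=8), D-C(d=125), D-B(d=120)
numerator = 200 * 120 * 150 * 250 = 900000000
denominator = 8 * 125 * 120 = 120000
card(S) = 900000000 / 120000 = 7500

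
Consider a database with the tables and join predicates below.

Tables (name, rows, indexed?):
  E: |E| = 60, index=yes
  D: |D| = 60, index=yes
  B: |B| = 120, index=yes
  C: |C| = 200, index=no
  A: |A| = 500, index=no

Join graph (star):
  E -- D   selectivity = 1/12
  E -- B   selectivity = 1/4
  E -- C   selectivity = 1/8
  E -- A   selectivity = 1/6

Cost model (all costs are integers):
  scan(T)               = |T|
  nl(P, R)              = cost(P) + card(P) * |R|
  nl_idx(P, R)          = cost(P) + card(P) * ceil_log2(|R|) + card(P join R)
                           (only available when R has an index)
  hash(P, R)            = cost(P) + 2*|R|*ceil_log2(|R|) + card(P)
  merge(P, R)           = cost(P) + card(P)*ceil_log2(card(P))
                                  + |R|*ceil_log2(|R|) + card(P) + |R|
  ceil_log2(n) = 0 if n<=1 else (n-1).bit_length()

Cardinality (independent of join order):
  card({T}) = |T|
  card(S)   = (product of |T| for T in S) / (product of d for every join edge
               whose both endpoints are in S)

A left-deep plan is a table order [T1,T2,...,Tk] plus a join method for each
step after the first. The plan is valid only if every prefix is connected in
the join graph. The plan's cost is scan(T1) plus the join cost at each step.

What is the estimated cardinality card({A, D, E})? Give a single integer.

Tables in S: A(500), D(60), E(60)
Edges inside S: E-D(d=12), E-A(d=6)
numerator = 500 * 60 * 60 = 1800000
denominator = 12 * 6 = 72
card(S) = 1800000 / 72 = 25000

25000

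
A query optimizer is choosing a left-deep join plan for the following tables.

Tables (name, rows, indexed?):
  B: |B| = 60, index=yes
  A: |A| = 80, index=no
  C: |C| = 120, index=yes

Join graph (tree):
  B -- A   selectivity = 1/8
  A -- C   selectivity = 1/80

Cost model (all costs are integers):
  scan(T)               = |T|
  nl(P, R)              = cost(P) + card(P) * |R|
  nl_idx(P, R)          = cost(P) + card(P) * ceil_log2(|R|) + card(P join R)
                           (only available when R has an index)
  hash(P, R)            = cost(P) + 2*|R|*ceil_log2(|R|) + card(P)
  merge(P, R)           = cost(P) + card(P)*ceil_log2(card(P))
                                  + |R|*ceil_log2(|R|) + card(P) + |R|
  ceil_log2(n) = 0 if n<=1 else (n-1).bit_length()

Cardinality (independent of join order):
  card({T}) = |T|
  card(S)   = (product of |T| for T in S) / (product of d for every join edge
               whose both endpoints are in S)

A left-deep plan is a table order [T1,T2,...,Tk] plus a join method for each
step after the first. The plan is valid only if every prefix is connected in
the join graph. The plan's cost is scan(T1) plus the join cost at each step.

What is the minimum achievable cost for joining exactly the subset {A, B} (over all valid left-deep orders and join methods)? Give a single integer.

Selinger DP over subsets of {A,B}:
  {B}: scan cost=60, card=60
  {A}: scan cost=80, card=80
  {AB}: card=600; try (B,hash)→880, (A,merge)→1120, (B,merge)→1140, (B,nl_idx)→1160, (A,hash)→1240, (A,nl)→4860 …(+1); best=880 via (B,hash)

880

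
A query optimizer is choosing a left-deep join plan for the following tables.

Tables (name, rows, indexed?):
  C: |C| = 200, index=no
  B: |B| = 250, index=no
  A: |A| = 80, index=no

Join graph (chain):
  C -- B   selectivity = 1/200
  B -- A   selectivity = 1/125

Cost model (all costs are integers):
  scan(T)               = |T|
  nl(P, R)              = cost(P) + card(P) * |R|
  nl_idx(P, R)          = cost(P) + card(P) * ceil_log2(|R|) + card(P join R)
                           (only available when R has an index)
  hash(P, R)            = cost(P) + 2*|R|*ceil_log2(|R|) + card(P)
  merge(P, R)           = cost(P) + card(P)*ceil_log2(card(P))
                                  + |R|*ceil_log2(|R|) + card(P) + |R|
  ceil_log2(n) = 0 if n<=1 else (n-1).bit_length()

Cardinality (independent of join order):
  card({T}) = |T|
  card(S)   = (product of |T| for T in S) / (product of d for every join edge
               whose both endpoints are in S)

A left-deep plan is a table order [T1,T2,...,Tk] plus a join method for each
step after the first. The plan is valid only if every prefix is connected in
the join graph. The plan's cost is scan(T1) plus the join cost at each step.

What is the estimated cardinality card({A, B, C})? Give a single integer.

Tables in S: A(80), B(250), C(200)
Edges inside S: C-B(d=200), B-A(d=125)
numerator = 80 * 250 * 200 = 4000000
denominator = 200 * 125 = 25000
card(S) = 4000000 / 25000 = 160

160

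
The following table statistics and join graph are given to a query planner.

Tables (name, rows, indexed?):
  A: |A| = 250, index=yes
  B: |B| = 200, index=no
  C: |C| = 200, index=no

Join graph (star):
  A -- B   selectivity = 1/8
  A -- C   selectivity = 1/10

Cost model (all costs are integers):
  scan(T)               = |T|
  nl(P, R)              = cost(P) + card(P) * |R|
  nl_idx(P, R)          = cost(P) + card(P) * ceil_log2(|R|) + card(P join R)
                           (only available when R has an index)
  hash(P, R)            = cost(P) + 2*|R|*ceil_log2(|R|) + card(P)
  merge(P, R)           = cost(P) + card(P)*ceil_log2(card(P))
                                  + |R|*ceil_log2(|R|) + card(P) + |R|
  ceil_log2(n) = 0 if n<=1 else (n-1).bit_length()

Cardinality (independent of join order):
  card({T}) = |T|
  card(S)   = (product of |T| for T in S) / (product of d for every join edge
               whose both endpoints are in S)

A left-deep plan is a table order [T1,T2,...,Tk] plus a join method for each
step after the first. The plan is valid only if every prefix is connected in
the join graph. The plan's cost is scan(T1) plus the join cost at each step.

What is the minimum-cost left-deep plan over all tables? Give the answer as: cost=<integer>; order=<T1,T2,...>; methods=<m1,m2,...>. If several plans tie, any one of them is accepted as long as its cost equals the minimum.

Selinger DP (subsets sized 1..n):
  {A}: scan cost=250, card=250
  {B}: scan cost=200, card=200
  {C}: scan cost=200, card=200
  {AB}: card=6250; try (B,hash)→3700, (A,merge)→4250, (B,merge)→4300, (A,hash)→4400, (A,nl_idx)→8050, (A,nl)→50200 …(+1); best=3700 via (B,hash)
  {AC}: card=5000; try (C,hash)→3700, (A,merge)→4250, (C,merge)→4300, (A,hash)→4400, (A,nl_idx)→6800, (A,nl)→50200 …(+1); best=3700 via (C,hash)
  {ABC}: card=125000; try (B,hash)→11900, (C,hash)→13150, (B,merge)→75500, (C,merge)→93000, (B,nl)→1003700, (C,nl)→1253700; best=11900 via (B,hash)

cost=11900; order=A,C,B; methods=hash,hash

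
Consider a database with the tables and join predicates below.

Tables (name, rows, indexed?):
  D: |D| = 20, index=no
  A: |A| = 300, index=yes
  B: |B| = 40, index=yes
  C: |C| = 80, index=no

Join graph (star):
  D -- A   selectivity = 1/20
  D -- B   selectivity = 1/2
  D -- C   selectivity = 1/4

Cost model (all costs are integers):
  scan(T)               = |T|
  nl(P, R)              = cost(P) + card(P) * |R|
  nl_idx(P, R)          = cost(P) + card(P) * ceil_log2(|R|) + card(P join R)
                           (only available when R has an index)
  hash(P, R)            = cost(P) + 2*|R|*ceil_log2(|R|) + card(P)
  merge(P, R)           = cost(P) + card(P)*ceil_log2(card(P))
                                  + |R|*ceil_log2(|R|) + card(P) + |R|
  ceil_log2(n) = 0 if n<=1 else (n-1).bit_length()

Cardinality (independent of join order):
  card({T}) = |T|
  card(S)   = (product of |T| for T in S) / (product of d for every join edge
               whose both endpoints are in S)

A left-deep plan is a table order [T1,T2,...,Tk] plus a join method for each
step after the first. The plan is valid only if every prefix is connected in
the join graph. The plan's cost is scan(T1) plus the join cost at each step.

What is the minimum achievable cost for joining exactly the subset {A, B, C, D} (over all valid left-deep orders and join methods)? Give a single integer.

Selinger DP over subsets of {A,B,C,D}:
  {D}: scan cost=20, card=20
  {A}: scan cost=300, card=300
  {B}: scan cost=40, card=40
  {C}: scan cost=80, card=80
  {AD}: card=300; try (A,nl_idx)→500, (D,hash)→800, (A,merge)→3140, (D,merge)→3420, (A,hash)→5440, (A,nl)→6020 …(+1); best=500 via (A,nl_idx)
  {BD}: card=400; try (D,hash)→280, (B,merge)→420, (D,merge)→440, (B,hash)→520, (B,nl_idx)→540, (B,nl)→820 …(+1); best=280 via (D,hash)
  {CD}: card=400; try (D,hash)→360, (C,merge)→780, (D,merge)→840, (C,hash)→1160, (C,nl)→1620, (D,nl)→1680; best=360 via (D,hash)
  {ABD}: card=6000; try (B,hash)→1280, (B,merge)→3780, (A,hash)→6080, (A,merge)→7280, (B,nl_idx)→8300, (A,nl_idx)→9880 …(+2); best=1280 via (B,hash)
  {ACD}: card=6000; try (C,hash)→1920, (C,merge)→4140, (A,hash)→6160, (A,merge)→7360, (A,nl_idx)→9960, (C,nl)→24500 …(+1); best=1920 via (C,hash)
  {BCD}: card=8000; try (B,hash)→1240, (C,hash)→1800, (B,merge)→4640, (C,merge)→4920, (B,nl_idx)→10760, (B,nl)→16360 …(+1); best=1240 via (B,hash)
  {ABCD}: card=120000; try (C,hash)→8400, (B,hash)→8400, (A,hash)→14640, (C,merge)→85920, (B,merge)→86200, (A,merge)→116240 …(+5); best=8400 via (C,hash)

8400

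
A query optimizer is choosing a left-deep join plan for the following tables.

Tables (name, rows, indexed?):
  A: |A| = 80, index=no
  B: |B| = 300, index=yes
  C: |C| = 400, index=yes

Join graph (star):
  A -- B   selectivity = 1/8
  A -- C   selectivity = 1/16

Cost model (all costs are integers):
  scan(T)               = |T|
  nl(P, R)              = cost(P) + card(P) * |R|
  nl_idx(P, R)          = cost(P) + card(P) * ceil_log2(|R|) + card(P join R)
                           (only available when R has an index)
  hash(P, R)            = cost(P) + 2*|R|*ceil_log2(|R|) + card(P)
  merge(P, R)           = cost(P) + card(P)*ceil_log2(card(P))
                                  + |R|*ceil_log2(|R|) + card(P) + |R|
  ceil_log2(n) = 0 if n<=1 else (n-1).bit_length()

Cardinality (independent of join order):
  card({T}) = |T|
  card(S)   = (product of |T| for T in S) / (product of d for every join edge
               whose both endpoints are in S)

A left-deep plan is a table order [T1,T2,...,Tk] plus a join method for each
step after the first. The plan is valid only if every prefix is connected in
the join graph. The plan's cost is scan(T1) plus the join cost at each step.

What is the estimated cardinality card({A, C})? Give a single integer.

Tables in S: A(80), C(400)
Edges inside S: A-C(d=16)
numerator = 80 * 400 = 32000
denominator = 16 = 16
card(S) = 32000 / 16 = 2000

2000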